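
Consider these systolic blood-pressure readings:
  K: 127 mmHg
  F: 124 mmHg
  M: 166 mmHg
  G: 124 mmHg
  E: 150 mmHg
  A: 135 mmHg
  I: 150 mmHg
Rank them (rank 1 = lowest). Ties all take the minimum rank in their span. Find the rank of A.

4

Sorted (ascending): 124, 124, 127, 135, 150, 150, 166
The 2 values of 124 occupy positions 1–2 → each gets rank 1.
The 2 values of 150 occupy positions 5–6 → each gets rank 5.
A has value 135 mmHg → rank 4.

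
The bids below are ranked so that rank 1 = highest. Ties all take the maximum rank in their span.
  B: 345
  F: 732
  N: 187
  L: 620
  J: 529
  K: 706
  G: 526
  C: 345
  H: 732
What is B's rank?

8

Sorted (descending): 732, 732, 706, 620, 529, 526, 345, 345, 187
The 2 values of 732 occupy positions 1–2 → each gets rank 2.
The 2 values of 345 occupy positions 7–8 → each gets rank 8.
B has value 345 → rank 8.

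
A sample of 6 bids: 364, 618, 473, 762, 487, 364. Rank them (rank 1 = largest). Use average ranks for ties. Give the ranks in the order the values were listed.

Sorted (descending): 762, 618, 487, 473, 364, 364
The 2 values of 364 occupy positions 5–6 → average rank (5+6)/2 = 5.5.

5.5, 2, 4, 1, 3, 5.5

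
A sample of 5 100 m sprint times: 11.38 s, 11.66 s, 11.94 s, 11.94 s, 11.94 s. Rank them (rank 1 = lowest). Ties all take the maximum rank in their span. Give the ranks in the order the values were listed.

Sorted (ascending): 11.38, 11.66, 11.94, 11.94, 11.94
The 3 values of 11.94 occupy positions 3–5 → each gets rank 5.

1, 2, 5, 5, 5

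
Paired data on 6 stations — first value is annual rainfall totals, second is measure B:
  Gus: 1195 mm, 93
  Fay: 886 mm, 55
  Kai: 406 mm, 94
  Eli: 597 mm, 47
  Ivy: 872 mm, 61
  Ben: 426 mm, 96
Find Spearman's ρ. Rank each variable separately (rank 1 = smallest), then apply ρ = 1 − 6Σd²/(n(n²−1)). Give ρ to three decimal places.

Ranks of variable 1: 6, 5, 1, 3, 4, 2
Ranks of variable 2: 4, 2, 5, 1, 3, 6
d = r₁ − r₂: 2, 3, -4, 2, 1, -4
d²: 4, 9, 16, 4, 1, 16; Σd² = 50
ρ = 1 − 6·50/(6·35) = 1 − 300/210 = -0.429

-0.429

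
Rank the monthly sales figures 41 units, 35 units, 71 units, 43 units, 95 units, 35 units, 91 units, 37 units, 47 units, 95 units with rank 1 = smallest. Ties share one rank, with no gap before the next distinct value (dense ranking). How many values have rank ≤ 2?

3

Sorted (ascending): 35, 35, 37, 41, 43, 47, 71, 91, 95, 95
The 2 values of 35 share dense rank 1.
The 2 values of 95 share dense rank 8.
Remaining distinct values take the next consecutive integers.
Ranks ≤ 2: {1, 1, 2} → 3 values.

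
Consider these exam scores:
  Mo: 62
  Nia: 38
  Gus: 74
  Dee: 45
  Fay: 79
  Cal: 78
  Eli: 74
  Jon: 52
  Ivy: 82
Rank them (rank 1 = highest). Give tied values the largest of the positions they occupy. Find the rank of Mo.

6

Sorted (descending): 82, 79, 78, 74, 74, 62, 52, 45, 38
The 2 values of 74 occupy positions 4–5 → each gets rank 5.
Mo has value 62 → rank 6.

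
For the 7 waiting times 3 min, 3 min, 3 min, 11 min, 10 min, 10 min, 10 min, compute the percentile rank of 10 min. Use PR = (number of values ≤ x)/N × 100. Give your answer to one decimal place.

N = 7.
Strictly below 10: 3. Equal to 10: 3.
PR = 6/7 × 100 = 85.7

85.7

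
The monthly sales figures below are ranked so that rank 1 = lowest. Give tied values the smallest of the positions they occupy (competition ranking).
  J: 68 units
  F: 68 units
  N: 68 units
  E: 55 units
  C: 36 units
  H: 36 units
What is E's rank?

Sorted (ascending): 36, 36, 55, 68, 68, 68
The 2 values of 36 occupy positions 1–2 → each gets rank 1.
The 3 values of 68 occupy positions 4–6 → each gets rank 4.
E has value 55 units → rank 3.

3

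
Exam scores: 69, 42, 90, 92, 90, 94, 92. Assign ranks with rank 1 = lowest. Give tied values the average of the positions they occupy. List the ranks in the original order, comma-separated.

Sorted (ascending): 42, 69, 90, 90, 92, 92, 94
The 2 values of 90 occupy positions 3–4 → average rank (3+4)/2 = 3.5.
The 2 values of 92 occupy positions 5–6 → average rank (5+6)/2 = 5.5.

2, 1, 3.5, 5.5, 3.5, 7, 5.5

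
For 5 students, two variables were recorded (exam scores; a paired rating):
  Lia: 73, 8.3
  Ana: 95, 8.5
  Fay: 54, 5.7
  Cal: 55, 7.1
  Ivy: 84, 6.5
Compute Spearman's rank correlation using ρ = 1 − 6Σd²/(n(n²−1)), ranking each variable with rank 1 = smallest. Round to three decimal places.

Ranks of variable 1: 3, 5, 1, 2, 4
Ranks of variable 2: 4, 5, 1, 3, 2
d = r₁ − r₂: -1, 0, 0, -1, 2
d²: 1, 0, 0, 1, 4; Σd² = 6
ρ = 1 − 6·6/(5·24) = 1 − 36/120 = 0.700

0.700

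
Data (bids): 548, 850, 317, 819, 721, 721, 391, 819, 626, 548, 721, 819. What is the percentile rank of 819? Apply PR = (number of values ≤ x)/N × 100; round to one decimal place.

91.7

N = 12.
Strictly below 819: 8. Equal to 819: 3.
PR = 11/12 × 100 = 91.7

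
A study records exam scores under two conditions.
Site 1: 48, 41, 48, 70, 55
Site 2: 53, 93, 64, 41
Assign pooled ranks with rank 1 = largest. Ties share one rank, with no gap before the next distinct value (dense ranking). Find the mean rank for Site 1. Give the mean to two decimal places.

5.00

Sorted (descending): 93, 70, 64, 55, 53, 48, 48, 41, 41
The 2 values of 48 share dense rank 6.
The 2 values of 41 share dense rank 7.
Remaining distinct values take the next consecutive integers.
Site 1 values → pooled ranks: 48→6, 41→7, 48→6, 70→2, 55→4
Mean rank = (6 + 7 + 6 + 2 + 4) / 5 = 5.00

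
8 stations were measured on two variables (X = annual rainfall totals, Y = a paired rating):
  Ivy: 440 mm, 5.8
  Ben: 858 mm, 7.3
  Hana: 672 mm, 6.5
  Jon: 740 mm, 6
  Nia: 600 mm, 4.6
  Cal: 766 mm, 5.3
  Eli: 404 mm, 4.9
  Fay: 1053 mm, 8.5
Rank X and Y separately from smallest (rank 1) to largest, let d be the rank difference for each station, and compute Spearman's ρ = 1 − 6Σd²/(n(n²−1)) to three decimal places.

0.738

Ranks of variable 1: 2, 7, 4, 5, 3, 6, 1, 8
Ranks of variable 2: 4, 7, 6, 5, 1, 3, 2, 8
d = r₁ − r₂: -2, 0, -2, 0, 2, 3, -1, 0
d²: 4, 0, 4, 0, 4, 9, 1, 0; Σd² = 22
ρ = 1 − 6·22/(8·63) = 1 − 132/504 = 0.738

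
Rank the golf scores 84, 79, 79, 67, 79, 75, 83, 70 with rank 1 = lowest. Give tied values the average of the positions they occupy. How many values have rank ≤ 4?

3

Sorted (ascending): 67, 70, 75, 79, 79, 79, 83, 84
The 3 values of 79 occupy positions 4–6 → average rank 5.
Ranks ≤ 4: {1, 2, 3} → 3 values.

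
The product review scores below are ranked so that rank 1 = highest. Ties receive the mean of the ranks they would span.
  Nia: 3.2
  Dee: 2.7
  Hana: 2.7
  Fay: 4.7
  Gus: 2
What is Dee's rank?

3.5

Sorted (descending): 4.7, 3.2, 2.7, 2.7, 2
The 2 values of 2.7 occupy positions 3–4 → average rank (3+4)/2 = 3.5.
Dee has value 2.7 → rank 3.5.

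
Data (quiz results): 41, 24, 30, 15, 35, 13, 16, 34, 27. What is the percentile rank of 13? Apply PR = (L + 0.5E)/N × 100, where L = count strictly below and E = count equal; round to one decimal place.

5.6

N = 9.
Strictly below 13: 0. Equal to 13: 1.
PR = (0 + 0.5·1)/9 × 100 = 5.6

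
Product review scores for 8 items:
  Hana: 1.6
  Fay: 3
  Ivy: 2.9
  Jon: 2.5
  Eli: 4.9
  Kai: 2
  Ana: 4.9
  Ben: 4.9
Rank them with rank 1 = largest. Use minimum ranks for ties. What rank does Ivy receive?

Sorted (descending): 4.9, 4.9, 4.9, 3, 2.9, 2.5, 2, 1.6
The 3 values of 4.9 occupy positions 1–3 → each gets rank 1.
Ivy has value 2.9 → rank 5.

5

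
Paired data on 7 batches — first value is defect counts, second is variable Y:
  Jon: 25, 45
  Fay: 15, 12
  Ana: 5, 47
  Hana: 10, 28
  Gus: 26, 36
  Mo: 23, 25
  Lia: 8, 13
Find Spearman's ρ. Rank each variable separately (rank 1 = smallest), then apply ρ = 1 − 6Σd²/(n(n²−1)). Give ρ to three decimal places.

Ranks of variable 1: 6, 4, 1, 3, 7, 5, 2
Ranks of variable 2: 6, 1, 7, 4, 5, 3, 2
d = r₁ − r₂: 0, 3, -6, -1, 2, 2, 0
d²: 0, 9, 36, 1, 4, 4, 0; Σd² = 54
ρ = 1 − 6·54/(7·48) = 1 − 324/336 = 0.036

0.036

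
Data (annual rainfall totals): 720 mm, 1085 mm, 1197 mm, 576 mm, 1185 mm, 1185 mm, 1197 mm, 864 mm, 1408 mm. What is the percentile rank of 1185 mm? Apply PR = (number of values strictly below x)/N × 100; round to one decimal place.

N = 9.
Strictly below 1185: 4. Equal to 1185: 2.
PR = 4/9 × 100 = 44.4

44.4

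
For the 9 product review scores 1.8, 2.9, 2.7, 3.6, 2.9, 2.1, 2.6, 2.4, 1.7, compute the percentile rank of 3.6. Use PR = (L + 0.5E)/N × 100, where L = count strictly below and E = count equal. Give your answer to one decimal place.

94.4

N = 9.
Strictly below 3.6: 8. Equal to 3.6: 1.
PR = (8 + 0.5·1)/9 × 100 = 94.4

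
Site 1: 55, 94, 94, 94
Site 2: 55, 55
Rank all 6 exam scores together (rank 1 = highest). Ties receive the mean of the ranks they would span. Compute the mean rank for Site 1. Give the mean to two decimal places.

Sorted (descending): 94, 94, 94, 55, 55, 55
The 3 values of 94 occupy positions 1–3 → average rank 2.
The 3 values of 55 occupy positions 4–6 → average rank 5.
Site 1 values → pooled ranks: 55→5, 94→2, 94→2, 94→2
Mean rank = (5 + 2 + 2 + 2) / 4 = 2.75

2.75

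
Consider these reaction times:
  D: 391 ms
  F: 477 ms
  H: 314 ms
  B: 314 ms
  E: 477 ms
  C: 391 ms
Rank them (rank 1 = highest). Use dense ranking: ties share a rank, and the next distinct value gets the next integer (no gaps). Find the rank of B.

Sorted (descending): 477, 477, 391, 391, 314, 314
The 2 values of 477 share dense rank 1.
The 2 values of 391 share dense rank 2.
The 2 values of 314 share dense rank 3.
B has value 314 ms → rank 3.

3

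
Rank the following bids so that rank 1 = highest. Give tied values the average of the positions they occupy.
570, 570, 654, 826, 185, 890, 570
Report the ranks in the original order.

Sorted (descending): 890, 826, 654, 570, 570, 570, 185
The 3 values of 570 occupy positions 4–6 → average rank 5.

5, 5, 3, 2, 7, 1, 5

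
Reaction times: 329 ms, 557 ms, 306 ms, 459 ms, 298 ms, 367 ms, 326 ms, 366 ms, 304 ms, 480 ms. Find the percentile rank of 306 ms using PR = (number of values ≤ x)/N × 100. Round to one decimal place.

N = 10.
Strictly below 306: 2. Equal to 306: 1.
PR = 3/10 × 100 = 30.0

30.0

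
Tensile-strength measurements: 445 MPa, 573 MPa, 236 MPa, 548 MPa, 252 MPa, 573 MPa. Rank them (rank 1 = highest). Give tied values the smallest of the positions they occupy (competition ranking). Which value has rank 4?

Sorted (descending): 573, 573, 548, 445, 252, 236
The 2 values of 573 occupy positions 1–2 → each gets rank 1.
Rank 4 → value 445.

445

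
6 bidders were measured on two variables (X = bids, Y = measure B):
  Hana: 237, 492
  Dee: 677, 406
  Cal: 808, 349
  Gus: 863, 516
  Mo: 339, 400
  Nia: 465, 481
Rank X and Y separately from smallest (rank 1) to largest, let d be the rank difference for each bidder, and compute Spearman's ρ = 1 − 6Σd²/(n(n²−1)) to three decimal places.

Ranks of variable 1: 1, 4, 5, 6, 2, 3
Ranks of variable 2: 5, 3, 1, 6, 2, 4
d = r₁ − r₂: -4, 1, 4, 0, 0, -1
d²: 16, 1, 16, 0, 0, 1; Σd² = 34
ρ = 1 − 6·34/(6·35) = 1 − 204/210 = 0.029

0.029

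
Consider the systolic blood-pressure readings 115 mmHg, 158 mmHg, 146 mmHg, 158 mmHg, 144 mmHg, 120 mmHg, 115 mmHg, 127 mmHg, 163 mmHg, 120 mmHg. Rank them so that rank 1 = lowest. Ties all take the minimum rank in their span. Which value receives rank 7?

146

Sorted (ascending): 115, 115, 120, 120, 127, 144, 146, 158, 158, 163
The 2 values of 115 occupy positions 1–2 → each gets rank 1.
The 2 values of 120 occupy positions 3–4 → each gets rank 3.
The 2 values of 158 occupy positions 8–9 → each gets rank 8.
Rank 7 → value 146.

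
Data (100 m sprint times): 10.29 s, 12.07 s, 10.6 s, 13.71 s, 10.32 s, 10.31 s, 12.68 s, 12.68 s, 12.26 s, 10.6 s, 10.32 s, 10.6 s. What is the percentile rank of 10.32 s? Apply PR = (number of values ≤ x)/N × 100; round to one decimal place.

33.3

N = 12.
Strictly below 10.32: 2. Equal to 10.32: 2.
PR = 4/12 × 100 = 33.3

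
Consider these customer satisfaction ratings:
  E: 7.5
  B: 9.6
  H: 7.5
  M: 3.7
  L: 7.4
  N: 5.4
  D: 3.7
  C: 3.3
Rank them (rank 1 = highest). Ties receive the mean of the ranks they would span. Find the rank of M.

Sorted (descending): 9.6, 7.5, 7.5, 7.4, 5.4, 3.7, 3.7, 3.3
The 2 values of 7.5 occupy positions 2–3 → average rank (2+3)/2 = 2.5.
The 2 values of 3.7 occupy positions 6–7 → average rank (6+7)/2 = 6.5.
M has value 3.7 → rank 6.5.

6.5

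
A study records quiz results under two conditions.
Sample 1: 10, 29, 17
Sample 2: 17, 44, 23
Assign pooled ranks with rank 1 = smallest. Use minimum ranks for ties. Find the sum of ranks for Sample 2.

12

Sorted (ascending): 10, 17, 17, 23, 29, 44
The 2 values of 17 occupy positions 2–3 → each gets rank 2.
Sample 2 values → pooled ranks: 17→2, 44→6, 23→4
Rank sum = 2 + 6 + 4 = 12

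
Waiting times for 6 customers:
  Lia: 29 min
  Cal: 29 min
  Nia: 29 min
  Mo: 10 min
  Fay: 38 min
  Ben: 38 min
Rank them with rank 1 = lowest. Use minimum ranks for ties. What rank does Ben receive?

Sorted (ascending): 10, 29, 29, 29, 38, 38
The 3 values of 29 occupy positions 2–4 → each gets rank 2.
The 2 values of 38 occupy positions 5–6 → each gets rank 5.
Ben has value 38 min → rank 5.

5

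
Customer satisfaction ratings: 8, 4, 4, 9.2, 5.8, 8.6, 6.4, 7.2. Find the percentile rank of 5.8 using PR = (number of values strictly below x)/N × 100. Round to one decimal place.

25.0

N = 8.
Strictly below 5.8: 2. Equal to 5.8: 1.
PR = 2/8 × 100 = 25.0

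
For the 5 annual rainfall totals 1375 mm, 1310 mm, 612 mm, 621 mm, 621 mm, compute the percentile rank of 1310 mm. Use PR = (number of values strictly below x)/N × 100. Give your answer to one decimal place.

N = 5.
Strictly below 1310: 3. Equal to 1310: 1.
PR = 3/5 × 100 = 60.0

60.0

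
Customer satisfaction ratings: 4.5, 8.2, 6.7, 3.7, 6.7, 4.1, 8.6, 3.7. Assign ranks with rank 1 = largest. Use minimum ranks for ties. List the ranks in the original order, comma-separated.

5, 2, 3, 7, 3, 6, 1, 7

Sorted (descending): 8.6, 8.2, 6.7, 6.7, 4.5, 4.1, 3.7, 3.7
The 2 values of 6.7 occupy positions 3–4 → each gets rank 3.
The 2 values of 3.7 occupy positions 7–8 → each gets rank 7.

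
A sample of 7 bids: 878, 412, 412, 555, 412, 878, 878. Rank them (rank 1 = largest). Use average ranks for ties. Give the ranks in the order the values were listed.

Sorted (descending): 878, 878, 878, 555, 412, 412, 412
The 3 values of 878 occupy positions 1–3 → average rank 2.
The 3 values of 412 occupy positions 5–7 → average rank 6.

2, 6, 6, 4, 6, 2, 2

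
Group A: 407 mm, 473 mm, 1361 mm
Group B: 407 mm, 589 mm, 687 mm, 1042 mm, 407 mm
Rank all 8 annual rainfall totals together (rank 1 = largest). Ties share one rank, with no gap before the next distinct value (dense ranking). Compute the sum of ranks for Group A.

12

Sorted (descending): 1361, 1042, 687, 589, 473, 407, 407, 407
The 3 values of 407 share dense rank 6.
Remaining distinct values take the next consecutive integers.
Group A values → pooled ranks: 407→6, 473→5, 1361→1
Rank sum = 6 + 5 + 1 = 12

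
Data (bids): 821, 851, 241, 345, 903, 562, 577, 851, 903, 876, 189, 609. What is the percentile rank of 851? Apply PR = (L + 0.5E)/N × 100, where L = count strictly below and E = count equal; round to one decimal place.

66.7

N = 12.
Strictly below 851: 7. Equal to 851: 2.
PR = (7 + 0.5·2)/12 × 100 = 66.7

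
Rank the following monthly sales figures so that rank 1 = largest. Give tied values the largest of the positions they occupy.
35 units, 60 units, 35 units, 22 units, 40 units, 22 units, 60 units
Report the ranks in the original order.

5, 2, 5, 7, 3, 7, 2

Sorted (descending): 60, 60, 40, 35, 35, 22, 22
The 2 values of 60 occupy positions 1–2 → each gets rank 2.
The 2 values of 35 occupy positions 4–5 → each gets rank 5.
The 2 values of 22 occupy positions 6–7 → each gets rank 7.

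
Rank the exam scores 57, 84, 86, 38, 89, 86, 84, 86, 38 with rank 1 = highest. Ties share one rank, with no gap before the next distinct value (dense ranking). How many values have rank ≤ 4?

7

Sorted (descending): 89, 86, 86, 86, 84, 84, 57, 38, 38
The 3 values of 86 share dense rank 2.
The 2 values of 84 share dense rank 3.
The 2 values of 38 share dense rank 5.
Remaining distinct values take the next consecutive integers.
Ranks ≤ 4: {1, 2, 2, 2, 3, 3, 4} → 7 values.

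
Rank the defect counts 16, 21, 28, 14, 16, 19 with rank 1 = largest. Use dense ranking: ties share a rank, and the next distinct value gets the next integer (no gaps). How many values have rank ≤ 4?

Sorted (descending): 28, 21, 19, 16, 16, 14
The 2 values of 16 share dense rank 4.
Remaining distinct values take the next consecutive integers.
Ranks ≤ 4: {1, 2, 3, 4, 4} → 5 values.

5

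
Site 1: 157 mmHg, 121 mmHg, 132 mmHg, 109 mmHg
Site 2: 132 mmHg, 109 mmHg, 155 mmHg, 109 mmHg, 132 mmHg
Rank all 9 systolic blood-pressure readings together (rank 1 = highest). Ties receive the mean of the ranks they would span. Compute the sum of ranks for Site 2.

Sorted (descending): 157, 155, 132, 132, 132, 121, 109, 109, 109
The 3 values of 132 occupy positions 3–5 → average rank 4.
The 3 values of 109 occupy positions 7–9 → average rank 8.
Site 2 values → pooled ranks: 132→4, 109→8, 155→2, 109→8, 132→4
Rank sum = 4 + 8 + 2 + 8 + 4 = 26

26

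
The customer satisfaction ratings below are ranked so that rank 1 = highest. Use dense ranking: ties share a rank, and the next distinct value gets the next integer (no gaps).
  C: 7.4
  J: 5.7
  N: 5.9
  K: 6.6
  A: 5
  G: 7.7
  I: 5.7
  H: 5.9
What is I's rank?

5

Sorted (descending): 7.7, 7.4, 6.6, 5.9, 5.9, 5.7, 5.7, 5
The 2 values of 5.9 share dense rank 4.
The 2 values of 5.7 share dense rank 5.
Remaining distinct values take the next consecutive integers.
I has value 5.7 → rank 5.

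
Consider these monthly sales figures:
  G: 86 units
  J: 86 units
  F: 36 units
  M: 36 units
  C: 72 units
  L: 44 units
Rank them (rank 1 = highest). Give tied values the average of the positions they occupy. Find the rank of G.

1.5

Sorted (descending): 86, 86, 72, 44, 36, 36
The 2 values of 86 occupy positions 1–2 → average rank (1+2)/2 = 1.5.
The 2 values of 36 occupy positions 5–6 → average rank (5+6)/2 = 5.5.
G has value 86 units → rank 1.5.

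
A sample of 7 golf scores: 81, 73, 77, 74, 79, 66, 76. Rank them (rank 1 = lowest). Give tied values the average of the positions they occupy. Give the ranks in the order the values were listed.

Sorted (ascending): 66, 73, 74, 76, 77, 79, 81
No ties — each value takes its position as its rank.

7, 2, 5, 3, 6, 1, 4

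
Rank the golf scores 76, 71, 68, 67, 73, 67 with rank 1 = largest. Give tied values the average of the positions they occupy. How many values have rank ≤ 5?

4

Sorted (descending): 76, 73, 71, 68, 67, 67
The 2 values of 67 occupy positions 5–6 → average rank (5+6)/2 = 5.5.
Ranks ≤ 5: {1, 2, 3, 4} → 4 values.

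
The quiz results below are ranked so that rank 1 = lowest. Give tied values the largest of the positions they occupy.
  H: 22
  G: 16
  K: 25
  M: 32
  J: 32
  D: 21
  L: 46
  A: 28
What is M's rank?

Sorted (ascending): 16, 21, 22, 25, 28, 32, 32, 46
The 2 values of 32 occupy positions 6–7 → each gets rank 7.
M has value 32 → rank 7.

7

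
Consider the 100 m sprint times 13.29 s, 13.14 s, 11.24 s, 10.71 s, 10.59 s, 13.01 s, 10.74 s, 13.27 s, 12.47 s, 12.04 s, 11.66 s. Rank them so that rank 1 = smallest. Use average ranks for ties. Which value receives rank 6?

12.04

Sorted (ascending): 10.59, 10.71, 10.74, 11.24, 11.66, 12.04, 12.47, 13.01, 13.14, 13.27, 13.29
No ties — each value takes its position as its rank.
Rank 6 → value 12.04.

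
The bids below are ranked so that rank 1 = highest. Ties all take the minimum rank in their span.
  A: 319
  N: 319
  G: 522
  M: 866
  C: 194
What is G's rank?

2

Sorted (descending): 866, 522, 319, 319, 194
The 2 values of 319 occupy positions 3–4 → each gets rank 3.
G has value 522 → rank 2.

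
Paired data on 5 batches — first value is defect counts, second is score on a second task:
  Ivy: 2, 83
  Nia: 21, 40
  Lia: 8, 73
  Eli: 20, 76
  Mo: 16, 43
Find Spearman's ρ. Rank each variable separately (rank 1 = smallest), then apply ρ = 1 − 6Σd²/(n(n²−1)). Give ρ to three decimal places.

Ranks of variable 1: 1, 5, 2, 4, 3
Ranks of variable 2: 5, 1, 3, 4, 2
d = r₁ − r₂: -4, 4, -1, 0, 1
d²: 16, 16, 1, 0, 1; Σd² = 34
ρ = 1 − 6·34/(5·24) = 1 − 204/120 = -0.700

-0.700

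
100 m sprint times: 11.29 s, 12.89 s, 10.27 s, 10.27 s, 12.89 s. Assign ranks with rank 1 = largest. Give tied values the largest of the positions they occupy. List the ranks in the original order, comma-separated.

3, 2, 5, 5, 2

Sorted (descending): 12.89, 12.89, 11.29, 10.27, 10.27
The 2 values of 12.89 occupy positions 1–2 → each gets rank 2.
The 2 values of 10.27 occupy positions 4–5 → each gets rank 5.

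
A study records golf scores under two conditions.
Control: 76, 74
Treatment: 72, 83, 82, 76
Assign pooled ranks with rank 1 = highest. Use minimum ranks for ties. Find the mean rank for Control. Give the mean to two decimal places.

Sorted (descending): 83, 82, 76, 76, 74, 72
The 2 values of 76 occupy positions 3–4 → each gets rank 3.
Control values → pooled ranks: 76→3, 74→5
Mean rank = (3 + 5) / 2 = 4.00

4.00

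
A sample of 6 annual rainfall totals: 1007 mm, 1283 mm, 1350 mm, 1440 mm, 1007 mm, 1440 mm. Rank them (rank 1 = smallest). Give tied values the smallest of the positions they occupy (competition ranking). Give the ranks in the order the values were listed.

Sorted (ascending): 1007, 1007, 1283, 1350, 1440, 1440
The 2 values of 1007 occupy positions 1–2 → each gets rank 1.
The 2 values of 1440 occupy positions 5–6 → each gets rank 5.

1, 3, 4, 5, 1, 5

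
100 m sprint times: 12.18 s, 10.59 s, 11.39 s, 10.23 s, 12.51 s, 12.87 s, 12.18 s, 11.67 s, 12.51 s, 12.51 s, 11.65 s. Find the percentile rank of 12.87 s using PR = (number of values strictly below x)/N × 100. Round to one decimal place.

90.9

N = 11.
Strictly below 12.87: 10. Equal to 12.87: 1.
PR = 10/11 × 100 = 90.9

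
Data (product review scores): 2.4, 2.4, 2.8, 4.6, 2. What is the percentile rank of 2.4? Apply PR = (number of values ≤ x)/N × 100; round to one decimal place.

N = 5.
Strictly below 2.4: 1. Equal to 2.4: 2.
PR = 3/5 × 100 = 60.0

60.0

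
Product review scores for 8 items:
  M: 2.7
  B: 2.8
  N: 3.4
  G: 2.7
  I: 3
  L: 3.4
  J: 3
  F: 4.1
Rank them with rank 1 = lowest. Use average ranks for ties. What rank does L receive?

6.5

Sorted (ascending): 2.7, 2.7, 2.8, 3, 3, 3.4, 3.4, 4.1
The 2 values of 2.7 occupy positions 1–2 → average rank (1+2)/2 = 1.5.
The 2 values of 3 occupy positions 4–5 → average rank (4+5)/2 = 4.5.
The 2 values of 3.4 occupy positions 6–7 → average rank (6+7)/2 = 6.5.
L has value 3.4 → rank 6.5.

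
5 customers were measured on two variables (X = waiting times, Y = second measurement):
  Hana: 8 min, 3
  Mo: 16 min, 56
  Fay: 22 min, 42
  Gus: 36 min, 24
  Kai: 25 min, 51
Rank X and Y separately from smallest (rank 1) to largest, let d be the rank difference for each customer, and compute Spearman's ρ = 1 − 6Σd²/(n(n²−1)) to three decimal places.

0.100

Ranks of variable 1: 1, 2, 3, 5, 4
Ranks of variable 2: 1, 5, 3, 2, 4
d = r₁ − r₂: 0, -3, 0, 3, 0
d²: 0, 9, 0, 9, 0; Σd² = 18
ρ = 1 − 6·18/(5·24) = 1 − 108/120 = 0.100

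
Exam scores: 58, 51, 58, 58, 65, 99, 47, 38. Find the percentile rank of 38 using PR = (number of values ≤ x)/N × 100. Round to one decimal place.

12.5

N = 8.
Strictly below 38: 0. Equal to 38: 1.
PR = 1/8 × 100 = 12.5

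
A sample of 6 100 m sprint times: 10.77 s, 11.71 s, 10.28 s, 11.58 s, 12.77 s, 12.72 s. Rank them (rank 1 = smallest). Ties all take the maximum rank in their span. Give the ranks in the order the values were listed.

2, 4, 1, 3, 6, 5

Sorted (ascending): 10.28, 10.77, 11.58, 11.71, 12.72, 12.77
No ties — each value takes its position as its rank.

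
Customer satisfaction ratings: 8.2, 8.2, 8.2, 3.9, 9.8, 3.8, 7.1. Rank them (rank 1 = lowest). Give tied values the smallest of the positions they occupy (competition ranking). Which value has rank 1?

3.8

Sorted (ascending): 3.8, 3.9, 7.1, 8.2, 8.2, 8.2, 9.8
The 3 values of 8.2 occupy positions 4–6 → each gets rank 4.
Rank 1 → value 3.8.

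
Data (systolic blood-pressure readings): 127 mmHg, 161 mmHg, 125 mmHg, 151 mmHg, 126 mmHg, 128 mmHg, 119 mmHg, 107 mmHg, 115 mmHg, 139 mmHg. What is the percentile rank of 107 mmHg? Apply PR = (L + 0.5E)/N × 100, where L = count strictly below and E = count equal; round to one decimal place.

N = 10.
Strictly below 107: 0. Equal to 107: 1.
PR = (0 + 0.5·1)/10 × 100 = 5.0

5.0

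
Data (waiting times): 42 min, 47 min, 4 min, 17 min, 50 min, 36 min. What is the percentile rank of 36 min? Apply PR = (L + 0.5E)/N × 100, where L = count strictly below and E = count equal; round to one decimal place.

N = 6.
Strictly below 36: 2. Equal to 36: 1.
PR = (2 + 0.5·1)/6 × 100 = 41.7

41.7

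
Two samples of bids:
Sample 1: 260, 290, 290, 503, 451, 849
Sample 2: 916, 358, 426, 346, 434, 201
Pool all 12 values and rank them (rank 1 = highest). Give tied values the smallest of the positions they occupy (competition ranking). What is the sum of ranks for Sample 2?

Sorted (descending): 916, 849, 503, 451, 434, 426, 358, 346, 290, 290, 260, 201
The 2 values of 290 occupy positions 9–10 → each gets rank 9.
Sample 2 values → pooled ranks: 916→1, 358→7, 426→6, 346→8, 434→5, 201→12
Rank sum = 1 + 7 + 6 + 8 + 5 + 12 = 39

39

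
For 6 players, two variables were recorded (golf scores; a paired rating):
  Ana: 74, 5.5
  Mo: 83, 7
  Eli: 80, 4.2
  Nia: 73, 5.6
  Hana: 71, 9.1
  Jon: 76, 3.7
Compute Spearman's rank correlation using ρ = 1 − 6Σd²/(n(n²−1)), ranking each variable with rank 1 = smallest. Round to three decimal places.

Ranks of variable 1: 3, 6, 5, 2, 1, 4
Ranks of variable 2: 3, 5, 2, 4, 6, 1
d = r₁ − r₂: 0, 1, 3, -2, -5, 3
d²: 0, 1, 9, 4, 25, 9; Σd² = 48
ρ = 1 − 6·48/(6·35) = 1 − 288/210 = -0.371

-0.371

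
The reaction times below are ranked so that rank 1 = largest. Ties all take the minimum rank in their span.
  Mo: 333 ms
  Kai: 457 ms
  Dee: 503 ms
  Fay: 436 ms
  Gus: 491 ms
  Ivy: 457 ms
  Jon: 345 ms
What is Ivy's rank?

3

Sorted (descending): 503, 491, 457, 457, 436, 345, 333
The 2 values of 457 occupy positions 3–4 → each gets rank 3.
Ivy has value 457 ms → rank 3.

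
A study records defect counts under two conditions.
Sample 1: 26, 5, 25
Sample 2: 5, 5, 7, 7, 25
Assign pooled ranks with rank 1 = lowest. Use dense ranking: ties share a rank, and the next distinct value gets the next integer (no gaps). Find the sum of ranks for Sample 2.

9

Sorted (ascending): 5, 5, 5, 7, 7, 25, 25, 26
The 3 values of 5 share dense rank 1.
The 2 values of 7 share dense rank 2.
The 2 values of 25 share dense rank 3.
Remaining distinct values take the next consecutive integers.
Sample 2 values → pooled ranks: 5→1, 5→1, 7→2, 7→2, 25→3
Rank sum = 1 + 1 + 2 + 2 + 3 = 9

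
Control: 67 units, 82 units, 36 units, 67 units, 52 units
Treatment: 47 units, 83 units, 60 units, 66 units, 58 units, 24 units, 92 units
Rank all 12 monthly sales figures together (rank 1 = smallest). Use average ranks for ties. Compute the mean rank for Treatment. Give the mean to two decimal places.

Sorted (ascending): 24, 36, 47, 52, 58, 60, 66, 67, 67, 82, 83, 92
The 2 values of 67 occupy positions 8–9 → average rank (8+9)/2 = 8.5.
Treatment values → pooled ranks: 47→3, 83→11, 60→6, 66→7, 58→5, 24→1, 92→12
Mean rank = (3 + 11 + 6 + 7 + 5 + 1 + 12) / 7 = 6.43

6.43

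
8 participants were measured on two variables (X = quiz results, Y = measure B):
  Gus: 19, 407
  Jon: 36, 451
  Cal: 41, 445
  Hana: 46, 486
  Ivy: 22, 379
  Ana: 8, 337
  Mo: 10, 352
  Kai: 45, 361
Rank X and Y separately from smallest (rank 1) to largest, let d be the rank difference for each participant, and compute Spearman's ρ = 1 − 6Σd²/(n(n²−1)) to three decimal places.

0.714

Ranks of variable 1: 3, 5, 6, 8, 4, 1, 2, 7
Ranks of variable 2: 5, 7, 6, 8, 4, 1, 2, 3
d = r₁ − r₂: -2, -2, 0, 0, 0, 0, 0, 4
d²: 4, 4, 0, 0, 0, 0, 0, 16; Σd² = 24
ρ = 1 − 6·24/(8·63) = 1 − 144/504 = 0.714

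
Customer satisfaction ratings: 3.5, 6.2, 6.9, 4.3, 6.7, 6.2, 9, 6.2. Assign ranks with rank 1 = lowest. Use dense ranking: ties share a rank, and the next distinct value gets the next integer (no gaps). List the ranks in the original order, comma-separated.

1, 3, 5, 2, 4, 3, 6, 3

Sorted (ascending): 3.5, 4.3, 6.2, 6.2, 6.2, 6.7, 6.9, 9
The 3 values of 6.2 share dense rank 3.
Remaining distinct values take the next consecutive integers.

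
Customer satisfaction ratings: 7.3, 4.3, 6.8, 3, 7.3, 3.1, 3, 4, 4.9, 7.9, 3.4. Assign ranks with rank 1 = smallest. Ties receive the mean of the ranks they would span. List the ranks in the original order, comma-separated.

Sorted (ascending): 3, 3, 3.1, 3.4, 4, 4.3, 4.9, 6.8, 7.3, 7.3, 7.9
The 2 values of 3 occupy positions 1–2 → average rank (1+2)/2 = 1.5.
The 2 values of 7.3 occupy positions 9–10 → average rank (9+10)/2 = 9.5.

9.5, 6, 8, 1.5, 9.5, 3, 1.5, 5, 7, 11, 4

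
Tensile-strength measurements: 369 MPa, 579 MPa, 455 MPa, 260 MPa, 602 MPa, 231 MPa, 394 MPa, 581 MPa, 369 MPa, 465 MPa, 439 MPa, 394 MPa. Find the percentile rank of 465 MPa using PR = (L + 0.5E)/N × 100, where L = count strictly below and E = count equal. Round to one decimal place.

N = 12.
Strictly below 465: 8. Equal to 465: 1.
PR = (8 + 0.5·1)/12 × 100 = 70.8

70.8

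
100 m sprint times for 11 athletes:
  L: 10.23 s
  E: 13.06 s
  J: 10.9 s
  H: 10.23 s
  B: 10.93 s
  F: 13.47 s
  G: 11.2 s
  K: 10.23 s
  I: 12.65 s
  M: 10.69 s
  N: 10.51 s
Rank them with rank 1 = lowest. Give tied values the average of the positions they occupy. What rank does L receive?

Sorted (ascending): 10.23, 10.23, 10.23, 10.51, 10.69, 10.9, 10.93, 11.2, 12.65, 13.06, 13.47
The 3 values of 10.23 occupy positions 1–3 → average rank 2.
L has value 10.23 s → rank 2.

2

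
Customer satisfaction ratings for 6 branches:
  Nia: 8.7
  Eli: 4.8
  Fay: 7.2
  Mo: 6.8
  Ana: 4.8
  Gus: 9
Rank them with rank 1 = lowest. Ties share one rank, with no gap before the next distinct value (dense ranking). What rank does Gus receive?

Sorted (ascending): 4.8, 4.8, 6.8, 7.2, 8.7, 9
The 2 values of 4.8 share dense rank 1.
Remaining distinct values take the next consecutive integers.
Gus has value 9 → rank 5.

5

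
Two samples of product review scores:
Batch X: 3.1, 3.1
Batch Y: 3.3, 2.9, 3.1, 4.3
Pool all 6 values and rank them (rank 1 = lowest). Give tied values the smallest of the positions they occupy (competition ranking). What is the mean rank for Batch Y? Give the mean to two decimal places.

Sorted (ascending): 2.9, 3.1, 3.1, 3.1, 3.3, 4.3
The 3 values of 3.1 occupy positions 2–4 → each gets rank 2.
Batch Y values → pooled ranks: 3.3→5, 2.9→1, 3.1→2, 4.3→6
Mean rank = (5 + 1 + 2 + 6) / 4 = 3.50

3.50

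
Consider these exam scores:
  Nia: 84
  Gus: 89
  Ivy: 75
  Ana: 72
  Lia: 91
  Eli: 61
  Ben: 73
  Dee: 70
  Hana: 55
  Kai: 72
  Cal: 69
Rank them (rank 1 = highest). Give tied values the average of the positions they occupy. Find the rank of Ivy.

Sorted (descending): 91, 89, 84, 75, 73, 72, 72, 70, 69, 61, 55
The 2 values of 72 occupy positions 6–7 → average rank (6+7)/2 = 6.5.
Ivy has value 75 → rank 4.

4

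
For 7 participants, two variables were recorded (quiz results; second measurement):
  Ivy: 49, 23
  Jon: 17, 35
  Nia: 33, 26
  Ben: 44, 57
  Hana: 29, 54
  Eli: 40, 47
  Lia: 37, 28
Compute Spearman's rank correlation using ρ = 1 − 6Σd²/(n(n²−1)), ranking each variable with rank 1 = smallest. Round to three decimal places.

Ranks of variable 1: 7, 1, 3, 6, 2, 5, 4
Ranks of variable 2: 1, 4, 2, 7, 6, 5, 3
d = r₁ − r₂: 6, -3, 1, -1, -4, 0, 1
d²: 36, 9, 1, 1, 16, 0, 1; Σd² = 64
ρ = 1 − 6·64/(7·48) = 1 − 384/336 = -0.143

-0.143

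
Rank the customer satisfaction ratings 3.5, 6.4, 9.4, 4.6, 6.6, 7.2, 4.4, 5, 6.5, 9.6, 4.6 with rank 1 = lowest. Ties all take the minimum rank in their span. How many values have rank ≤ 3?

4

Sorted (ascending): 3.5, 4.4, 4.6, 4.6, 5, 6.4, 6.5, 6.6, 7.2, 9.4, 9.6
The 2 values of 4.6 occupy positions 3–4 → each gets rank 3.
Ranks ≤ 3: {1, 2, 3, 3} → 4 values.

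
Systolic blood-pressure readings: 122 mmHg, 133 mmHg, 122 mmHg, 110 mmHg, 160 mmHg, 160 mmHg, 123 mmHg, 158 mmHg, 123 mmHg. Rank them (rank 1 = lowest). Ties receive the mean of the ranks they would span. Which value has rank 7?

158

Sorted (ascending): 110, 122, 122, 123, 123, 133, 158, 160, 160
The 2 values of 122 occupy positions 2–3 → average rank (2+3)/2 = 2.5.
The 2 values of 123 occupy positions 4–5 → average rank (4+5)/2 = 4.5.
The 2 values of 160 occupy positions 8–9 → average rank (8+9)/2 = 8.5.
Rank 7 → value 158.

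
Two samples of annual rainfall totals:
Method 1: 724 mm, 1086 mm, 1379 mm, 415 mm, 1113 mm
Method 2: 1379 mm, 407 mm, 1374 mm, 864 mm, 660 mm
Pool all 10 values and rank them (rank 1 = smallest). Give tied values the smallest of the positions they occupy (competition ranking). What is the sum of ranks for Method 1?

Sorted (ascending): 407, 415, 660, 724, 864, 1086, 1113, 1374, 1379, 1379
The 2 values of 1379 occupy positions 9–10 → each gets rank 9.
Method 1 values → pooled ranks: 724→4, 1086→6, 1379→9, 415→2, 1113→7
Rank sum = 4 + 6 + 9 + 2 + 7 = 28

28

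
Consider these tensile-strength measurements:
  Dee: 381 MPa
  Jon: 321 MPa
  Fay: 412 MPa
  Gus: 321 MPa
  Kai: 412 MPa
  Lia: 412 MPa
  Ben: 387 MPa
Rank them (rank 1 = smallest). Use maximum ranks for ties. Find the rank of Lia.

Sorted (ascending): 321, 321, 381, 387, 412, 412, 412
The 2 values of 321 occupy positions 1–2 → each gets rank 2.
The 3 values of 412 occupy positions 5–7 → each gets rank 7.
Lia has value 412 MPa → rank 7.

7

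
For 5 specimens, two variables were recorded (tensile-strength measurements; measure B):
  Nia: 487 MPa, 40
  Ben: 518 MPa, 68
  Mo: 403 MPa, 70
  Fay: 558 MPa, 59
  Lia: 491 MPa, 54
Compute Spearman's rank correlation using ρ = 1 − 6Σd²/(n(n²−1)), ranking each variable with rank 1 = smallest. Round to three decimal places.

Ranks of variable 1: 2, 4, 1, 5, 3
Ranks of variable 2: 1, 4, 5, 3, 2
d = r₁ − r₂: 1, 0, -4, 2, 1
d²: 1, 0, 16, 4, 1; Σd² = 22
ρ = 1 − 6·22/(5·24) = 1 − 132/120 = -0.100

-0.100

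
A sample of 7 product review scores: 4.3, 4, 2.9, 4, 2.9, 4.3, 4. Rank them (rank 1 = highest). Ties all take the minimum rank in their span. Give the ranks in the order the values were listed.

Sorted (descending): 4.3, 4.3, 4, 4, 4, 2.9, 2.9
The 2 values of 4.3 occupy positions 1–2 → each gets rank 1.
The 3 values of 4 occupy positions 3–5 → each gets rank 3.
The 2 values of 2.9 occupy positions 6–7 → each gets rank 6.

1, 3, 6, 3, 6, 1, 3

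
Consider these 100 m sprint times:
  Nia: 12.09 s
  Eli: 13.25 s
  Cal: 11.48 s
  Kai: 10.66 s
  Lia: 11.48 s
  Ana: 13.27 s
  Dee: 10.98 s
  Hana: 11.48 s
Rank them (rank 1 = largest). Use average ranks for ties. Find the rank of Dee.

Sorted (descending): 13.27, 13.25, 12.09, 11.48, 11.48, 11.48, 10.98, 10.66
The 3 values of 11.48 occupy positions 4–6 → average rank 5.
Dee has value 10.98 s → rank 7.

7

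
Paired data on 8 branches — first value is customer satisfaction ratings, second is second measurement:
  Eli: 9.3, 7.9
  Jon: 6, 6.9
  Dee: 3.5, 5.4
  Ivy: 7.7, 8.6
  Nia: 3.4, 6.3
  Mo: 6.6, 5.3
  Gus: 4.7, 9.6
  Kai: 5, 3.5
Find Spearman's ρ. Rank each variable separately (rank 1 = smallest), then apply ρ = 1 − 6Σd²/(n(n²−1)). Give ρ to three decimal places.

Ranks of variable 1: 8, 5, 2, 7, 1, 6, 3, 4
Ranks of variable 2: 6, 5, 3, 7, 4, 2, 8, 1
d = r₁ − r₂: 2, 0, -1, 0, -3, 4, -5, 3
d²: 4, 0, 1, 0, 9, 16, 25, 9; Σd² = 64
ρ = 1 − 6·64/(8·63) = 1 − 384/504 = 0.238

0.238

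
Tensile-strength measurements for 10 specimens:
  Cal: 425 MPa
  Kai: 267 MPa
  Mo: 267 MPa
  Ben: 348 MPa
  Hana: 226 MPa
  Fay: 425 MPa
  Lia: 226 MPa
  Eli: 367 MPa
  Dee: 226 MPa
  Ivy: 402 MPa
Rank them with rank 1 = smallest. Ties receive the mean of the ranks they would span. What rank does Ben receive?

Sorted (ascending): 226, 226, 226, 267, 267, 348, 367, 402, 425, 425
The 3 values of 226 occupy positions 1–3 → average rank 2.
The 2 values of 267 occupy positions 4–5 → average rank (4+5)/2 = 4.5.
The 2 values of 425 occupy positions 9–10 → average rank (9+10)/2 = 9.5.
Ben has value 348 MPa → rank 6.

6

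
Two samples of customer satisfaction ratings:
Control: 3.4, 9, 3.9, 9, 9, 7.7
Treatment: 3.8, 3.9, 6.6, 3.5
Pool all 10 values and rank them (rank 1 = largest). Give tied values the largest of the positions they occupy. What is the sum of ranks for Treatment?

Sorted (descending): 9, 9, 9, 7.7, 6.6, 3.9, 3.9, 3.8, 3.5, 3.4
The 3 values of 9 occupy positions 1–3 → each gets rank 3.
The 2 values of 3.9 occupy positions 6–7 → each gets rank 7.
Treatment values → pooled ranks: 3.8→8, 3.9→7, 6.6→5, 3.5→9
Rank sum = 8 + 7 + 5 + 9 = 29

29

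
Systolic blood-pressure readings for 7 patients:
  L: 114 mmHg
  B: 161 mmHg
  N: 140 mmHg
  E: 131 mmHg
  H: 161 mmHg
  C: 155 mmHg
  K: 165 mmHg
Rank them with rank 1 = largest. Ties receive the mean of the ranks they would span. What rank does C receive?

Sorted (descending): 165, 161, 161, 155, 140, 131, 114
The 2 values of 161 occupy positions 2–3 → average rank (2+3)/2 = 2.5.
C has value 155 mmHg → rank 4.

4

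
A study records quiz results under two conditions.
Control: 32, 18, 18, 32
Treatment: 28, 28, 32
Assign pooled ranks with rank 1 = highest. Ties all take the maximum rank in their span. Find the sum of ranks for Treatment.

13

Sorted (descending): 32, 32, 32, 28, 28, 18, 18
The 3 values of 32 occupy positions 1–3 → each gets rank 3.
The 2 values of 28 occupy positions 4–5 → each gets rank 5.
The 2 values of 18 occupy positions 6–7 → each gets rank 7.
Treatment values → pooled ranks: 28→5, 28→5, 32→3
Rank sum = 5 + 5 + 3 = 13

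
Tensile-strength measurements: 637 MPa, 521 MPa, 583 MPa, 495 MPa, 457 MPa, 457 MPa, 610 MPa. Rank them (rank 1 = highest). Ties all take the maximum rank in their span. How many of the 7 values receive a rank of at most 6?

Sorted (descending): 637, 610, 583, 521, 495, 457, 457
The 2 values of 457 occupy positions 6–7 → each gets rank 7.
Ranks ≤ 6: {1, 2, 3, 4, 5} → 5 values.

5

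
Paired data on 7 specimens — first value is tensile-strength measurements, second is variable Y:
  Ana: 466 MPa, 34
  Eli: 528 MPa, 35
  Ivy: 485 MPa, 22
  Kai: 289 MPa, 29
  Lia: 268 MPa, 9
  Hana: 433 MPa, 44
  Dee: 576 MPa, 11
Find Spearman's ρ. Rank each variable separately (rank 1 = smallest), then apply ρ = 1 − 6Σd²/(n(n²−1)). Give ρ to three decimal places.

Ranks of variable 1: 4, 6, 5, 2, 1, 3, 7
Ranks of variable 2: 5, 6, 3, 4, 1, 7, 2
d = r₁ − r₂: -1, 0, 2, -2, 0, -4, 5
d²: 1, 0, 4, 4, 0, 16, 25; Σd² = 50
ρ = 1 − 6·50/(7·48) = 1 − 300/336 = 0.107

0.107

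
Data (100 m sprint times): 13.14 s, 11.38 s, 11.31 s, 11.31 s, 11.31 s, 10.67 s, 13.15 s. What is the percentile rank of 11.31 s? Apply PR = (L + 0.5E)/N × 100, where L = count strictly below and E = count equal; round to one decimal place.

35.7

N = 7.
Strictly below 11.31: 1. Equal to 11.31: 3.
PR = (1 + 0.5·3)/7 × 100 = 35.7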